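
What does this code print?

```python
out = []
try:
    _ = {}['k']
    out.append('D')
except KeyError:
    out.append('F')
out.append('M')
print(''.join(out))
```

Execution trace: 'F' (except KeyError) → 'M' (after the try/except). Output: FM

Answer: FM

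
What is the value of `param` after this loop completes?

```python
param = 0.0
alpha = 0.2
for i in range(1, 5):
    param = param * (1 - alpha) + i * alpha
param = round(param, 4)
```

Moving average with lr=0.2
`param` takes the values: 0.0 → 0.2 → 0.56 → 1.048 → 1.6384

Answer: 1.6384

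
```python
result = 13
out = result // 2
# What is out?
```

Trace:
`result = 13` → result = 13
`out = result // 2` → out = 6
So out = 6

Answer: 6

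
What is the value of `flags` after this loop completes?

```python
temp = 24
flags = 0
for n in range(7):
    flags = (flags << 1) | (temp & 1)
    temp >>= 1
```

Reverse lowest 7 bits of 24
`flags` takes the values: 0 → 1 → 3 → 6 → 12

Answer: 12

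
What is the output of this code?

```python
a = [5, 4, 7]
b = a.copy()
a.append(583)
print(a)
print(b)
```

Key concept: list.copy() creates independent copy.
Step by step:
`a = [5, 4, 7]` → a = [5, 4, 7]
`b = a.copy()` → b = [5, 4, 7]
`a.append(583)` → a = [5, 4, 7, 583]
`print(a)` → prints [5, 4, 7, 583]
`print(b)` → prints [5, 4, 7]

Answer:
[5, 4, 7, 583]
[5, 4, 7]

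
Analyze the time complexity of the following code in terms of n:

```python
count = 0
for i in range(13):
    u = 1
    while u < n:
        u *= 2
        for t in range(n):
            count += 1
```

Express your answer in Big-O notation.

Each loop level contributes: 1 × log n × n. Multiplying the contributions gives O(n log n).

Answer: O(n log n)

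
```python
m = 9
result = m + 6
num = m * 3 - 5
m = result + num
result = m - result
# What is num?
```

Trace:
`m = 9` → m = 9
`result = m + 6` → result = 15
`num = m * 3 - 5` → num = 22
`m = result + num` → m = 37
`result = m - result` → result = 22
So num = 22

Answer: 22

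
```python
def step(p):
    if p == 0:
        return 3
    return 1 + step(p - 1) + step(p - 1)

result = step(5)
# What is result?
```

step(p) = 1 + 2·step(p-1), step(0)=3. Closed form: (3+1)·2^5 - 1 = 127.

Answer: 127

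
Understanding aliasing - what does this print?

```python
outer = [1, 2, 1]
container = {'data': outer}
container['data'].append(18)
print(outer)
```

Key concept: dict holds reference to list.
Step by step:
`outer = [1, 2, 1]` → outer = [1, 2, 1]
`container = {'data': outer}` → container = {'data': [1, 2, 1]}
`container['data'].append(18)` → outer = [1, 2, 1, 18]; container = {'data': [1, 2, 1, 18]}
`print(outer)` → prints [1, 2, 1, 18]

Answer: [1, 2, 1, 18]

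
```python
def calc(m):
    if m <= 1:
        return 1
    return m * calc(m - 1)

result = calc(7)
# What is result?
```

calc(7) = 7 * 6 * 5 * 4 * 3 * 2 * 1 = 5040

Answer: 5040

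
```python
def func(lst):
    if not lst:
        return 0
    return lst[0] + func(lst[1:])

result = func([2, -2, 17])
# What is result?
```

2 + (-2) + 17 + 0 = 17

Answer: 17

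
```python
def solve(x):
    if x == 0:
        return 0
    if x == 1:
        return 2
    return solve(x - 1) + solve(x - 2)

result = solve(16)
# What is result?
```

Build up from base cases: solve(0)=0, solve(1)=2, solve(2)=2, solve(3)=4, solve(4)=6, solve(5)=10, solve(6)=16, ..., solve(16)=1974

Answer: 1974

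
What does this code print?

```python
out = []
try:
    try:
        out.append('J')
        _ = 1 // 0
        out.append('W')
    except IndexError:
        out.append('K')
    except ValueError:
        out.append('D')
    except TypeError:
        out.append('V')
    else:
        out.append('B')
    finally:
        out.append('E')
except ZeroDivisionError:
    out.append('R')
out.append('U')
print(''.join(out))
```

Execution trace: 'J' (inner try body) → 'E' (inner finally) → 'R' (outer except ZeroDivisionError) → 'U' (after the try/except). Output: JERU

Answer: JERU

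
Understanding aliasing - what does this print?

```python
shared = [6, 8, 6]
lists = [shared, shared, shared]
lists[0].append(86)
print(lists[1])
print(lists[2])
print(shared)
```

Key concept: list of same reference.
Step by step:
`shared = [6, 8, 6]` → shared = [6, 8, 6]
`lists = [shared, shared, shared]` → lists = [[6, 8, 6], [6, 8, 6], [6, 8, 6]]
`lists[0].append(86)` → shared = [6, 8, 6, 86]; lists = [[6, 8, 6, 86], [6, 8, 6, 86], [6, 8, 6, 86]]
`print(lists[1])` → prints [6, 8, 6, 86]
`print(lists[2])` → prints [6, 8, 6, 86]
`print(shared)` → prints [6, 8, 6, 86]

Answer:
[6, 8, 6, 86]
[6, 8, 6, 86]
[6, 8, 6, 86]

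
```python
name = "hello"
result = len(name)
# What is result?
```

Trace:
`name = "hello"` → name = 'hello'
`result = len(name)` → result = 5
So result = 5

Answer: 5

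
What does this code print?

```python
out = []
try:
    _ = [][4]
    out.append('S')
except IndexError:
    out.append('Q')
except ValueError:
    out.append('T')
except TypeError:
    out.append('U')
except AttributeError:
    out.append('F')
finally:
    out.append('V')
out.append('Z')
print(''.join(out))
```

Execution trace: 'Q' (except IndexError) → 'V' (finally) → 'Z' (after the try/except). Output: QVZ

Answer: QVZ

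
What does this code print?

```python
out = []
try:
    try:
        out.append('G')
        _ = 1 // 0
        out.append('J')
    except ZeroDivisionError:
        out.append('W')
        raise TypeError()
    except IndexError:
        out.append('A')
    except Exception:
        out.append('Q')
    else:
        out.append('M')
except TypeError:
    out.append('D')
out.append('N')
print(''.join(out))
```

Execution trace: 'G' (inner try body) → 'W' (inner except ZeroDivisionError) → 'D' (outer except TypeError) → 'N' (after the try/except). Output: GWDN

Answer: GWDN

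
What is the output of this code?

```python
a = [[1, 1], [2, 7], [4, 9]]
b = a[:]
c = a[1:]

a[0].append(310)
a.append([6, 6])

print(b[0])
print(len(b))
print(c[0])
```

Key concept: slice with nested mutation.
Step by step:
`a = [[1, 1], [2, 7], [4, 9]]` → a = [[1, 1], [2, 7], [4, 9]]
`b = a[:]` → b = [[1, 1], [2, 7], [4, 9]]
`c = a[1:]` → c = [[2, 7], [4, 9]]
`a[0].append(310)` → a = [[1, 1, 310], [2, 7], [4, 9]]; b = [[1, 1, 310], [2, 7], [4, 9]]
`a.append([6, 6])` → a = [[1, 1, 310], [2, 7], [4, 9], [6, 6]]
`print(b[0])` → prints [1, 1, 310]
`print(len(b))` → prints 3
`print(c[0])` → prints [2, 7]

Answer:
[1, 1, 310]
3
[2, 7]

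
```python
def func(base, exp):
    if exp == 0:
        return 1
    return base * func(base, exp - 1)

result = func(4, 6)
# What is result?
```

func(4, 6) = 4 * 4 * 4 * 4 * 4 * 4 = 4096

Answer: 4096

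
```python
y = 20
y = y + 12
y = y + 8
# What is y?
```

Trace:
`y = 20` → y = 20
`y = y + 12` → y = 32
`y = y + 8` → y = 40
So y = 40

Answer: 40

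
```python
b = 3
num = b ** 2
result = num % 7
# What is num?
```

Trace:
`b = 3` → b = 3
`num = b ** 2` → num = 9
`result = num % 7` → result = 2
So num = 9

Answer: 9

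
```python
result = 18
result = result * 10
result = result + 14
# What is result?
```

Trace:
`result = 18` → result = 18
`result = result * 10` → result = 180
`result = result + 14` → result = 194
So result = 194

Answer: 194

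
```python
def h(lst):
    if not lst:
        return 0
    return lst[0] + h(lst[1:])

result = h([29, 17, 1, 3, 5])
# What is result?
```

29 + 17 + 1 + 3 + 5 + 0 = 55

Answer: 55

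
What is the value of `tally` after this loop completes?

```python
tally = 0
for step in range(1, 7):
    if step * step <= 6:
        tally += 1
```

Count numbers where step² ≤ 6
`tally` takes the values: 0 → 1 → 2

Answer: 2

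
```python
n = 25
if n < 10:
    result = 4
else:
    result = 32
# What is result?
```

Trace:
`n = 25` → n = 25
`if n < 10: ...` → n < 10 is False, take else branch → result = 32
So result = 32

Answer: 32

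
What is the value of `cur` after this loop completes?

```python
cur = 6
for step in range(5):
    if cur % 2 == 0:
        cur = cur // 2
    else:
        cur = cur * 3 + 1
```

Collatz-style transformation from 6
`cur` takes the values: 6 → 3 → 10 → 5 → 16 → 8

Answer: 8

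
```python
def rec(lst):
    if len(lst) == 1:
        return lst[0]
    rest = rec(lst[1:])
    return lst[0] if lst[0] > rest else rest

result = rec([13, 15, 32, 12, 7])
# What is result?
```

Recursive max over [13, 15, 32, 12, 7] = 32

Answer: 32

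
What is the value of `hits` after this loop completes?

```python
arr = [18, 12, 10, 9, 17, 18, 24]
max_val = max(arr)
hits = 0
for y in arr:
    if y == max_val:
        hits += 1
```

Count of max value 24 in [18, 12, 10, 9, 17, 18, 24]
`hits` takes the values: 0 → 1

Answer: 1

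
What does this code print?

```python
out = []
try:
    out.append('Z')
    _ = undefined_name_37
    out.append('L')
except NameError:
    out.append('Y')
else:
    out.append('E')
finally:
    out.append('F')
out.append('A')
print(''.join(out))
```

Execution trace: 'Z' (try body) → 'Y' (except NameError) → 'F' (finally) → 'A' (after the try/except). Output: ZYFA

Answer: ZYFA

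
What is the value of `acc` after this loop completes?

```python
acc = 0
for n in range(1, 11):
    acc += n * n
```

Sum of squares 1² to 10² = 385
`acc` takes the values: 0 → 1 → 5 → 14 → 30 → 55 → 91 → 140 → 204 → 285 → 385

Answer: 385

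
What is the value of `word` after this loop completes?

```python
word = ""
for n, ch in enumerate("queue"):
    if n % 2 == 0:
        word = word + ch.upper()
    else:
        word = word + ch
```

Uppercase even positions in 'queue'
`word` takes the values: "" → "Q" → "Qu" → "QuE" → "QuEu" → "QuEuE"

Answer: "QuEuE"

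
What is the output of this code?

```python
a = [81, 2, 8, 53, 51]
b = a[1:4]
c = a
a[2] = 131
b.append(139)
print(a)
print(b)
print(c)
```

Key concept: slice vs alias.
Step by step:
`a = [81, 2, 8, 53, 51]` → a = [81, 2, 8, 53, 51]
`b = a[1:4]` → b = [2, 8, 53]
`c = a` → c = [81, 2, 8, 53, 51] (same object as a)
`a[2] = 131` → a = [81, 2, 131, 53, 51] (same object as c); c = [81, 2, 131, 53, 51] (same object as a)
`b.append(139)` → b = [2, 8, 53, 139]
`print(a)` → prints [81, 2, 131, 53, 51]
`print(b)` → prints [2, 8, 53, 139]
`print(c)` → prints [81, 2, 131, 53, 51]

Answer:
[81, 2, 131, 53, 51]
[2, 8, 53, 139]
[81, 2, 131, 53, 51]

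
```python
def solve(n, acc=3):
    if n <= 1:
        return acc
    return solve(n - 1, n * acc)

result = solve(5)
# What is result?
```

Accumulator trace (n, acc): (5, 3) -> (4, 15) -> (3, 60) -> (2, 180) -> (1, 360) -> return 360

Answer: 360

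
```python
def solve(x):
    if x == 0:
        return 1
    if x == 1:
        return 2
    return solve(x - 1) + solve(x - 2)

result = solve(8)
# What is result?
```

Build up from base cases: solve(0)=1, solve(1)=2, solve(2)=3, solve(3)=5, solve(4)=8, solve(5)=13, solve(6)=21, ..., solve(8)=55

Answer: 55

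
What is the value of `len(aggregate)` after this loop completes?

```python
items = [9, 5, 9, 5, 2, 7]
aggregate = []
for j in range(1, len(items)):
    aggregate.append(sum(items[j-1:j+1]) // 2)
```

Number of 2-element averages
`aggregate` takes the values: [] → [7] → [7, 7] → [7, 7, 7] → [7, 7, 7, 3] → [7, 7, 7, 3, 4]
So `len(aggregate)` = 5

Answer: 5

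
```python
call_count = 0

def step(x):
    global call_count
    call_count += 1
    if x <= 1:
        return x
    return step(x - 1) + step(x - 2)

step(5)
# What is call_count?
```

Calls(x) = 1 + Calls(x-1) + Calls(x-2); Calls(0)=Calls(1)=1. For x=5 this gives 15.

Answer: 15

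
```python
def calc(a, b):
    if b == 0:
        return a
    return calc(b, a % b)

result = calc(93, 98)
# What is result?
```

calc(93, 98) -> calc(98, 93) -> calc(93, 5) -> calc(5, 3) -> calc(3, 2) -> calc(2, 1) -> calc(1, 0) -> 1

Answer: 1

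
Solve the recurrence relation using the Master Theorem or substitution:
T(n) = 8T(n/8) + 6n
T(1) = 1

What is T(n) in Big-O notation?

By Master Theorem: a=8, b=8, f(n)=6n. Since log_8(8) = 1 and f(n) = Θ(n^1), Case 2 applies. T(n) = O(n log n).

Answer: O(n log n)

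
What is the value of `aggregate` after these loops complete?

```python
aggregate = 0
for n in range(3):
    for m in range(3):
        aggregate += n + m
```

Sum of all n+m for n,m in 3x3
`aggregate` takes the values: 0 → 1 → 3 → 4 → 6 → 9 → 11 → 14 → 18

Answer: 18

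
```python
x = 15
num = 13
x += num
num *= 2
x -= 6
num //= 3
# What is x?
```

Trace:
`x = 15` → x = 15
`num = 13` → num = 13
`x += num` → x = 28
`num *= 2` → num = 26
`x -= 6` → x = 22
`num //= 3` → num = 8
So x = 22

Answer: 22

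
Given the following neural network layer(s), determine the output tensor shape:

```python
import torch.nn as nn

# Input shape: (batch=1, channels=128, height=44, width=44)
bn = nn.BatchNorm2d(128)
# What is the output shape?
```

Input: (1, 128, 44, 44) -> Output: (1, 128, 44, 44)

Answer: (1, 128, 44, 44)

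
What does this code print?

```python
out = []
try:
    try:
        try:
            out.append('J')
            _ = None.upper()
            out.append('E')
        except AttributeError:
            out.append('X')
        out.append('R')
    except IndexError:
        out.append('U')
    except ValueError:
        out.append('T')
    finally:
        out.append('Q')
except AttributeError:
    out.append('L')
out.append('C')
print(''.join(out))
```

Execution trace: 'J' (inner try body) → 'X' (inner except AttributeError) → 'R' (try body, no exception) → 'Q' (finally) → 'C' (after the try/except). Output: JXRQC

Answer: JXRQC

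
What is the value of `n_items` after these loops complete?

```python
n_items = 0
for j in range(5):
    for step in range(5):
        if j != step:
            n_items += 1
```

5² - 5 (exclude diagonal)
`n_items` takes the values: 0 → 1 → 2 → 3 → 4 → 5 → 6 → 7 → 8 → 9 → 10 → 11 → 12 → 13 → 14 → 15 → 16 → 17 → 18 → 19 → 20

Answer: 20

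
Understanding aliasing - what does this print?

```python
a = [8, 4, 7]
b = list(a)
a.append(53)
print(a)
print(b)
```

Key concept: list() constructor creates copy.
Step by step:
`a = [8, 4, 7]` → a = [8, 4, 7]
`b = list(a)` → b = [8, 4, 7]
`a.append(53)` → a = [8, 4, 7, 53]
`print(a)` → prints [8, 4, 7, 53]
`print(b)` → prints [8, 4, 7]

Answer:
[8, 4, 7, 53]
[8, 4, 7]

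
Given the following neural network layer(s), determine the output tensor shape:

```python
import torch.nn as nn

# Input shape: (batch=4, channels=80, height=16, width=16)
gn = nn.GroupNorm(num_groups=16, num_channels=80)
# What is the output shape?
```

Input: (4, 80, 16, 16) -> Output: (4, 80, 16, 16)

Answer: (4, 80, 16, 16)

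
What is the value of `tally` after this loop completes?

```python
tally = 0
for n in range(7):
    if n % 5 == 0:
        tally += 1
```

Count numbers divisible by 5 in range(7)
`tally` takes the values: 0 → 1 → 2

Answer: 2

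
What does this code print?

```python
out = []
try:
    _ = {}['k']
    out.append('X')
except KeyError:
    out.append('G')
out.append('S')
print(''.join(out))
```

Execution trace: 'G' (except KeyError) → 'S' (after the try/except). Output: GS

Answer: GS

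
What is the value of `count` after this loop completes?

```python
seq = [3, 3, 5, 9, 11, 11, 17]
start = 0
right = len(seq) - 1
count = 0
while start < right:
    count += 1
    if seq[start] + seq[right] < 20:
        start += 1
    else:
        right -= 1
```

Steps to find pair summing to 20
`count` takes the values: 0 → 1 → 2 → 3 → 4 → 5 → 6

Answer: 6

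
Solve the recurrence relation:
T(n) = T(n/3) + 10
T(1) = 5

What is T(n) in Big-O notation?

Each step divides n by 3 and adds 10. After log_3(n) steps we reach T(1)=5. So T(n) = 10·log_3(n) + 5 = O(log n).

Answer: O(log n)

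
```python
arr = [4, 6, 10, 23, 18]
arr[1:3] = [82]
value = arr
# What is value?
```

Trace:
`arr = [4, 6, 10, 23, 18]` → arr = [4, 6, 10, 23, 18]
`arr[1:3] = [82]` → arr = [4, 82, 23, 18]
`value = arr` → value = [4, 82, 23, 18]
So value = [4, 82, 23, 18]

Answer: [4, 82, 23, 18]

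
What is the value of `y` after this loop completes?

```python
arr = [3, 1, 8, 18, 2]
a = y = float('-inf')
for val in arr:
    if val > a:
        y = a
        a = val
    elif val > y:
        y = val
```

Second largest (with repeats) in [3, 1, 8, 18, 2]
`y` takes the values: -inf → 1 → 3 → 8

Answer: 8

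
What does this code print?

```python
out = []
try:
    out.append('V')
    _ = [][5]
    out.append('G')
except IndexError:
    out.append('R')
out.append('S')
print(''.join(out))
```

Execution trace: 'V' (try body) → 'R' (except IndexError) → 'S' (after the try/except). Output: VRS

Answer: VRS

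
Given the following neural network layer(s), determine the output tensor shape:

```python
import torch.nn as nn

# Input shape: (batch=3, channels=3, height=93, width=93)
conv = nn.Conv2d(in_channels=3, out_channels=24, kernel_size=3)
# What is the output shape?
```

Input: (3, 3, 93, 93) -> Output: (3, 24, 91, 91)

Answer: (3, 24, 91, 91)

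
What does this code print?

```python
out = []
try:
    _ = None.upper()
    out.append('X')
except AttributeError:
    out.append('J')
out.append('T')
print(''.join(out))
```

Execution trace: 'J' (except AttributeError) → 'T' (after the try/except). Output: JT

Answer: JT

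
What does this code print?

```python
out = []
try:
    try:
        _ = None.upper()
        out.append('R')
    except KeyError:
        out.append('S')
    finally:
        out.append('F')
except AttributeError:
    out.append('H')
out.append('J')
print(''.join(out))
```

Execution trace: 'F' (finally) → 'H' (outer except AttributeError) → 'J' (after the try/except). Output: FHJ

Answer: FHJ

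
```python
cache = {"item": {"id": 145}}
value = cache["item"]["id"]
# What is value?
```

Trace:
`cache = {"item": {"id": 145}}` → cache = {'item': {'id': 145}}
`value = cache["item"]["id"]` → value = 145
So value = 145

Answer: 145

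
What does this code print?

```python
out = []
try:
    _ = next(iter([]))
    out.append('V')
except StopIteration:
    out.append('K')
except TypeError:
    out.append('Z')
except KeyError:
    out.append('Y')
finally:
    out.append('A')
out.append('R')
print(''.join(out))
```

Execution trace: 'K' (except StopIteration) → 'A' (finally) → 'R' (after the try/except). Output: KAR

Answer: KAR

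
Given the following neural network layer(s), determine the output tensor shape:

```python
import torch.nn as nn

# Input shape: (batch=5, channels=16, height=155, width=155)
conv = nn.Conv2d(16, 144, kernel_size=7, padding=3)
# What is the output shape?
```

Input: (5, 16, 155, 155) -> Output: (5, 144, 155, 155)

Answer: (5, 144, 155, 155)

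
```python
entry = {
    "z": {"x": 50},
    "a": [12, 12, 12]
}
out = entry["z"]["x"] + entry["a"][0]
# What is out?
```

Trace:
`entry = { ...` → entry = {'z': {'x': 50}, 'a': [12, 12, 12]}
`out = entry["z"]["x"] + entry["a"][0]` → out = 62
So out = 62

Answer: 62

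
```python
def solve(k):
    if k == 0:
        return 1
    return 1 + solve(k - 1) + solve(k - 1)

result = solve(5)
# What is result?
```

solve(k) = 1 + 2·solve(k-1), solve(0)=1. Closed form: (1+1)·2^5 - 1 = 63.

Answer: 63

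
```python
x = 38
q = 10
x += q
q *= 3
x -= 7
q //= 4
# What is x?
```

Trace:
`x = 38` → x = 38
`q = 10` → q = 10
`x += q` → x = 48
`q *= 3` → q = 30
`x -= 7` → x = 41
`q //= 4` → q = 7
So x = 41

Answer: 41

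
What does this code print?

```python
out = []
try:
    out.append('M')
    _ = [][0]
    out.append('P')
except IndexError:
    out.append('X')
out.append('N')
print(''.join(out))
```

Execution trace: 'M' (try body) → 'X' (except IndexError) → 'N' (after the try/except). Output: MXN

Answer: MXN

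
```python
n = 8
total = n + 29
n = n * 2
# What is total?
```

Trace:
`n = 8` → n = 8
`total = n + 29` → total = 37
`n = n * 2` → n = 16
So total = 37

Answer: 37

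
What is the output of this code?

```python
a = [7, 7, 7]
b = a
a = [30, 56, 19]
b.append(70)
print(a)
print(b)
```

Key concept: rebinding vs mutation: a is rebound to a new list, b still points at the original.
Step by step:
`a = [7, 7, 7]` → a = [7, 7, 7]
`b = a` → b = [7, 7, 7] (same object as a)
`a = [30, 56, 19]` → a = [30, 56, 19]
`b.append(70)` → b = [7, 7, 7, 70]
`print(a)` → prints [30, 56, 19]
`print(b)` → prints [7, 7, 7, 70]

Answer:
[30, 56, 19]
[7, 7, 7, 70]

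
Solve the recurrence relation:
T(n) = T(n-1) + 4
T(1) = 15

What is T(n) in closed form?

Unrolling: T(n) = T(1) + 4·(n-1) = 15 + 4(n-1) = 4n + 11.

Answer: T(n) = 4n + 11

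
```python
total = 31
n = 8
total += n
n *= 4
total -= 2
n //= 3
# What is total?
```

Trace:
`total = 31` → total = 31
`n = 8` → n = 8
`total += n` → total = 39
`n *= 4` → n = 32
`total -= 2` → total = 37
`n //= 3` → n = 10
So total = 37

Answer: 37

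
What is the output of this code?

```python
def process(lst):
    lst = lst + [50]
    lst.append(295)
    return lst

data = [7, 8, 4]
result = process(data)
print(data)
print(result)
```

Key concept: rebinding parameter vs mutation.
Step by step:
`data = [7, 8, 4]` → data = [7, 8, 4]
`result = process(data)` → result = [7, 8, 4, 50, 295]
`print(data)` → prints [7, 8, 4]
`print(result)` → prints [7, 8, 4, 50, 295]

Answer:
[7, 8, 4]
[7, 8, 4, 50, 295]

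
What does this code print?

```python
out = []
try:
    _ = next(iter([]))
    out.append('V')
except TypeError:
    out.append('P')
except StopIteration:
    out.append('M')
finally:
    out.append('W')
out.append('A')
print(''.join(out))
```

Execution trace: 'M' (except StopIteration) → 'W' (finally) → 'A' (after the try/except). Output: MWA

Answer: MWA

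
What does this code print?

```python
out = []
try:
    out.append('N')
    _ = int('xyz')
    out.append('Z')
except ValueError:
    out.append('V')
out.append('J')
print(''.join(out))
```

Execution trace: 'N' (try body) → 'V' (except ValueError) → 'J' (after the try/except). Output: NVJ

Answer: NVJ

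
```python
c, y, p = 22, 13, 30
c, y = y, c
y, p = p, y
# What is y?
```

Trace:
`c, y, p = 22, 13, 30` → c = 22; y = 13; p = 30
`c, y = y, c` → c = 13; y = 22
`y, p = p, y` → y = 30; p = 22
So y = 30

Answer: 30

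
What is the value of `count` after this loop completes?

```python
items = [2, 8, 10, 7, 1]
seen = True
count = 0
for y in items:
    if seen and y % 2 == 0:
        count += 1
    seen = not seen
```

Count even values at even positions
`count` takes the values: 0 → 1 → 2

Answer: 2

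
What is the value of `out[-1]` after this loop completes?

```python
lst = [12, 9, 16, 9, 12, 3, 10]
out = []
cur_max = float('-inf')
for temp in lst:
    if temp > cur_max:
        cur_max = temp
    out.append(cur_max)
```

Running max ends at 16
`out` takes the values: [] → [12] → [12, 12] → [12, 12, 16] → [12, 12, 16, 16] → [12, 12, 16, 16, 16] → [12, 12, 16, 16, 16, 16] → [12, 12, 16, 16, 16, 16, 16]
So `out[-1]` = 16

Answer: 16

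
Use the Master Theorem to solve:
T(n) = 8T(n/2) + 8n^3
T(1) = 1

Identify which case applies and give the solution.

a=8, b=2, f(n)=8n^3. log_2(8) = 3. Since c=3 = 3, Case 2 applies: T(n) = Θ(n^log_b(a) · log n) = O(n^3 log n).

Answer: O(n^3 log n) - Case 2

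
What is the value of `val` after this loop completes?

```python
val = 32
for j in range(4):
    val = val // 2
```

Halve 4 times: 32 // 2^4 = 2
`val` takes the values: 32 → 16 → 8 → 4 → 2

Answer: 2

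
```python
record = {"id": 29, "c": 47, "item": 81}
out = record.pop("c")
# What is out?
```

Trace:
`record = {"id": 29, "c": 47, "item": 81}` → record = {'id': 29, 'c': 47, 'item': 81}
`out = record.pop("c")` → record = {'id': 29, 'item': 81}; out = 47
So out = 47

Answer: 47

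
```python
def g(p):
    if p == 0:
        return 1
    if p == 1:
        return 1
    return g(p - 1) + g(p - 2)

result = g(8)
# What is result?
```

Build up from base cases: g(0)=1, g(1)=1, g(2)=2, g(3)=3, g(4)=5, g(5)=8, g(6)=13, ..., g(8)=34

Answer: 34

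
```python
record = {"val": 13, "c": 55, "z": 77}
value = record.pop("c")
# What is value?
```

Trace:
`record = {"val": 13, "c": 55, "z": 77}` → record = {'val': 13, 'c': 55, 'z': 77}
`value = record.pop("c")` → record = {'val': 13, 'z': 77}; value = 55
So value = 55

Answer: 55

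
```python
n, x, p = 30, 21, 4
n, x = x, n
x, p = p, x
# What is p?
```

Trace:
`n, x, p = 30, 21, 4` → n = 30; x = 21; p = 4
`n, x = x, n` → n = 21; x = 30
`x, p = p, x` → x = 4; p = 30
So p = 30

Answer: 30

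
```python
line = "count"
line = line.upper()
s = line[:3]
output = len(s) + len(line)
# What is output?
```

Trace:
`line = "count"` → line = 'count'
`line = line.upper()` → line = 'COUNT'
`s = line[:3]` → s = 'COU'
`output = len(s) + len(line)` → output = 8
So output = 8

Answer: 8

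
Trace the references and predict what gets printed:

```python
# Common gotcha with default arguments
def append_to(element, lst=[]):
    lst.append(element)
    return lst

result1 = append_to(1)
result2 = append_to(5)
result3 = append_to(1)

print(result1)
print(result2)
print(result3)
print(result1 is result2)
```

Key concept: mutable default argument gotcha.
Step by step:
`result1 = append_to(1)` → result1 = [1]
`result2 = append_to(5)` → result1 = [1, 5] (same object as result2); result2 = [1, 5] (same object as result1)
`result3 = append_to(1)` → result1 = [1, 5, 1] (same object as result2, result3); result2 = [1, 5, 1] (same object as result1, result3); result3 = [1, 5, 1] (same object as result1, result2)
`print(result1)` → prints [1, 5, 1]
`print(result2)` → prints [1, 5, 1]
`print(result3)` → prints [1, 5, 1]
`print(result1 is result2)` → prints True

Answer:
[1, 5, 1]
[1, 5, 1]
[1, 5, 1]
True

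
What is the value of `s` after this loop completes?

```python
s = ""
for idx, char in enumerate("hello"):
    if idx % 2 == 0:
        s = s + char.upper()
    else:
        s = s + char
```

Uppercase even positions in 'hello'
`s` takes the values: "" → "H" → "He" → "HeL" → "HeLl" → "HeLlO"

Answer: "HeLlO"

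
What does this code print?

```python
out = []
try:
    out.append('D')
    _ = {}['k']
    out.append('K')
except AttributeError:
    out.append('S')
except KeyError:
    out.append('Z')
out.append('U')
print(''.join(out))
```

Execution trace: 'D' (try body) → 'Z' (except KeyError) → 'U' (after the try/except). Output: DZU

Answer: DZU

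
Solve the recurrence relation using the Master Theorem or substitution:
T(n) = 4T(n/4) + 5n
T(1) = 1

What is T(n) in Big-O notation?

By Master Theorem: a=4, b=4, f(n)=5n. Since log_4(4) = 1 and f(n) = Θ(n^1), Case 2 applies. T(n) = O(n log n).

Answer: O(n log n)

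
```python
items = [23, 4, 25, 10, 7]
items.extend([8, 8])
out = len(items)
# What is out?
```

Trace:
`items = [23, 4, 25, 10, 7]` → items = [23, 4, 25, 10, 7]
`items.extend([8, 8])` → items = [23, 4, 25, 10, 7, 8, 8]
`out = len(items)` → out = 7
So out = 7

Answer: 7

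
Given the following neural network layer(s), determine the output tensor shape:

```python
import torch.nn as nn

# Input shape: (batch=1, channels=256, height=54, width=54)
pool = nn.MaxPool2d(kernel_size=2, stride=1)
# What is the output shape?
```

Input: (1, 256, 54, 54) -> Output: (1, 256, 53, 53)

Answer: (1, 256, 53, 53)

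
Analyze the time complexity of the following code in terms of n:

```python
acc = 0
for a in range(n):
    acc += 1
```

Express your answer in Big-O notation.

Each loop level contributes: n. Multiplying the contributions gives O(n).

Answer: O(n)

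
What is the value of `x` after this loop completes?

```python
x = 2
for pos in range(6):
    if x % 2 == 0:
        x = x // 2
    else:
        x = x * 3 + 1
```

Collatz-style transformation from 2
`x` takes the values: 2 → 1 → 4 → 2 → 1 → 4 → 2

Answer: 2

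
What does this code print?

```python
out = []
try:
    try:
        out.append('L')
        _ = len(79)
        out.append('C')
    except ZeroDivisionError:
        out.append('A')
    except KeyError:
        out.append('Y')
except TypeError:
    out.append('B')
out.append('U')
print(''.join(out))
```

Execution trace: 'L' (try body) → 'B' (outer except TypeError) → 'U' (after the try/except). Output: LBU

Answer: LBU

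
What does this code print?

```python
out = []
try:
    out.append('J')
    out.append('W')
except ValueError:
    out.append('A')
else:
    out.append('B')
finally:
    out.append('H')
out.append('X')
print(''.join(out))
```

Execution trace: 'J' (try body) → 'W' (try body, no exception) → 'B' (else) → 'H' (finally) → 'X' (after the try/except). Output: JWBHX

Answer: JWBHX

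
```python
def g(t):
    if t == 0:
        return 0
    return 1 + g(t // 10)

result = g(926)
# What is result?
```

Count of digits of 926: 3

Answer: 3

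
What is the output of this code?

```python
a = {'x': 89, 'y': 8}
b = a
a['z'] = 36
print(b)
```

Key concept: dict aliasing.
Step by step:
`a = {'x': 89, 'y': 8}` → a = {'x': 89, 'y': 8}
`b = a` → b = {'x': 89, 'y': 8} (same object as a)
`a['z'] = 36` → a = {'x': 89, 'y': 8, 'z': 36} (same object as b); b = {'x': 89, 'y': 8, 'z': 36} (same object as a)
`print(b)` → prints {'x': 89, 'y': 8, 'z': 36}

Answer: {'x': 89, 'y': 8, 'z': 36}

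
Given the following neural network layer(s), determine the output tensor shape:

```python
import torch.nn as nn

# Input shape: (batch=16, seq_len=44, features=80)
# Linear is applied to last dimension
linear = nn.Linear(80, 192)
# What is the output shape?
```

Input: (16, 44, 80) -> Output: (16, 44, 192)

Answer: (16, 44, 192)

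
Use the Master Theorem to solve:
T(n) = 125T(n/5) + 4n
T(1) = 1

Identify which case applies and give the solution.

a=125, b=5, f(n)=4n. log_5(125) = 3. Since c=1 < 3, Case 1 applies: T(n) = Θ(n^log_b(a)) = O(n^3).

Answer: O(n^3) - Case 1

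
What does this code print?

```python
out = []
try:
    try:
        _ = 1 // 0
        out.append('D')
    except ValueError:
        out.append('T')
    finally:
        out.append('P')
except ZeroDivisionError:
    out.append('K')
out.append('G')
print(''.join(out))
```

Execution trace: 'P' (finally) → 'K' (outer except ZeroDivisionError) → 'G' (after the try/except). Output: PKG

Answer: PKG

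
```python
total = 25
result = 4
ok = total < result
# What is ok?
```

Trace:
`total = 25` → total = 25
`result = 4` → result = 4
`ok = total < result` → ok = False
So ok = False

Answer: False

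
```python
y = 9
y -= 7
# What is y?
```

Trace:
`y = 9` → y = 9
`y -= 7` → y = 2
So y = 2

Answer: 2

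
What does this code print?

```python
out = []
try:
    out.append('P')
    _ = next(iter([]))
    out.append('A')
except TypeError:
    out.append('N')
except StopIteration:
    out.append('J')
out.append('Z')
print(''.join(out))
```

Execution trace: 'P' (try body) → 'J' (except StopIteration) → 'Z' (after the try/except). Output: PJZ

Answer: PJZ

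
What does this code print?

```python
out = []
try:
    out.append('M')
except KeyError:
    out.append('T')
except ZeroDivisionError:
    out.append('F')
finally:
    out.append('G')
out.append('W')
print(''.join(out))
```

Execution trace: 'M' (try body, no exception) → 'G' (finally) → 'W' (after the try/except). Output: MGW

Answer: MGW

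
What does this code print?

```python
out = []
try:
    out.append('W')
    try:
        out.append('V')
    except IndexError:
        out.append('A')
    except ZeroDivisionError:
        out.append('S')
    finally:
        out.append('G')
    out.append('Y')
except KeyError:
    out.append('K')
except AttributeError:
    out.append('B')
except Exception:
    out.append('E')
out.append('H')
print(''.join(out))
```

Execution trace: 'W' (try body) → 'V' (inner try body, no exception) → 'G' (inner finally) → 'Y' (try body, no exception) → 'H' (after the try/except). Output: WVGYH

Answer: WVGYH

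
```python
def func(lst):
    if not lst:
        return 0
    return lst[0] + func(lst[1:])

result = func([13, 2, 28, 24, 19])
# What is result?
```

13 + 2 + 28 + 24 + 19 + 0 = 86

Answer: 86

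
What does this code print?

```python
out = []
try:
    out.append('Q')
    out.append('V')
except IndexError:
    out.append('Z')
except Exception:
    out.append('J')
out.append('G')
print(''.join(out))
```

Execution trace: 'Q' (try body) → 'V' (try body, no exception) → 'G' (after the try/except). Output: QVG

Answer: QVG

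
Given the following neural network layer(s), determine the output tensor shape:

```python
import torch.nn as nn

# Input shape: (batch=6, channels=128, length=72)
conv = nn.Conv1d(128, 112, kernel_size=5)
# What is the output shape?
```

Input: (6, 128, 72) -> Output: (6, 112, 68)

Answer: (6, 112, 68)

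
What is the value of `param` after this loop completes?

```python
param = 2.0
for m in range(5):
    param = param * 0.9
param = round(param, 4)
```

Exponential decay: 2.0 * 0.9^5
`param` takes the values: 2.0 → 1.8 → 1.62 → 1.458 → 1.3122 → 1.18098 → 1.181

Answer: 1.181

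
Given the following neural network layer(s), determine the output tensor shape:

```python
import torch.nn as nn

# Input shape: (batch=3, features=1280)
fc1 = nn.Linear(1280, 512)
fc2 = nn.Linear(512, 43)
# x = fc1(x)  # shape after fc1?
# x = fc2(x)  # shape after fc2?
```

Input: (3, 1280) -> after fc1: (3, 512) -> Output: (3, 43)

Answer: (3, 43)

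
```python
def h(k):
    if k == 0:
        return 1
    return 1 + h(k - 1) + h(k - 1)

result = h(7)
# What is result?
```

h(k) = 1 + 2·h(k-1), h(0)=1. Closed form: (1+1)·2^7 - 1 = 255.

Answer: 255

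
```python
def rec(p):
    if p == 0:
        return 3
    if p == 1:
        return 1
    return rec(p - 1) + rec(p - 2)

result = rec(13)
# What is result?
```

Build up from base cases: rec(0)=3, rec(1)=1, rec(2)=4, rec(3)=5, rec(4)=9, rec(5)=14, rec(6)=23, ..., rec(13)=665

Answer: 665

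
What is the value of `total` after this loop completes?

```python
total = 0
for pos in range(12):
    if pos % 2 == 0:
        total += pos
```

Sum of even numbers 0 to 11
`total` takes the values: 0 → 2 → 6 → 12 → 20 → 30

Answer: 30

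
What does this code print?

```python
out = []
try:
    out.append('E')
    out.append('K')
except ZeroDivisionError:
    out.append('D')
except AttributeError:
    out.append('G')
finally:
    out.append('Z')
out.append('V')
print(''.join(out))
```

Execution trace: 'E' (try body) → 'K' (try body, no exception) → 'Z' (finally) → 'V' (after the try/except). Output: EKZV

Answer: EKZV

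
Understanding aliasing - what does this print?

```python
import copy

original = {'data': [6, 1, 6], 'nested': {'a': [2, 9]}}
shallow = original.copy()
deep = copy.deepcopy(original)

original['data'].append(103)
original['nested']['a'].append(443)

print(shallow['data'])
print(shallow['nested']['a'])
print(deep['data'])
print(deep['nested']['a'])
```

Key concept: comparing shallow vs deep copy.
Step by step:
`original = {'data': [6, 1, 6], 'nested': {'a': [2, 9]}}` → original = {'data': [6, 1, 6], 'nested': {'a': [2, 9]}}
`shallow = original.copy()` → shallow = {'data': [6, 1, 6], 'nested': {'a': [2, 9]}}
`deep = copy.deepcopy(original)` → deep = {'data': [6, 1, 6], 'nested': {'a': [2, 9]}}
`original['data'].append(103)` → original = {'data': [6, 1, 6, 103], 'nested': {'a': [2, 9]}}; shallow = {'data': [6, 1, 6, 103], 'nested': {'a': [2, 9]}}
`original['nested']['a'].append(443)` → original = {'data': [6, 1, 6, 103], 'nested': {'a': [2, 9, 443]}}; shallow = {'data': [6, 1, 6, 103], 'nested': {'a': [2, 9, 443]}}
`print(shallow['data'])` → prints [6, 1, 6, 103]
`print(shallow['nested']['a'])` → prints [2, 9, 443]
`print(deep['data'])` → prints [6, 1, 6]
`print(deep['nested']['a'])` → prints [2, 9]

Answer:
[6, 1, 6, 103]
[2, 9, 443]
[6, 1, 6]
[2, 9]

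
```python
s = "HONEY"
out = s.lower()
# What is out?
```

Trace:
`s = "HONEY"` → s = 'HONEY'
`out = s.lower()` → out = 'honey'
So out = 'honey'

Answer: 'honey'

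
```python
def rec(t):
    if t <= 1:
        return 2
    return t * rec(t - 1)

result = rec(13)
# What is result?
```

rec(13) = 13 * 12 * 11 * 10 * 9 * 8 * 7 * 6 * 5 * 4 * 3 * 2 * 2 = 12454041600

Answer: 12454041600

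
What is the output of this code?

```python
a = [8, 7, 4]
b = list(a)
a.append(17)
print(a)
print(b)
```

Key concept: list() constructor creates copy.
Step by step:
`a = [8, 7, 4]` → a = [8, 7, 4]
`b = list(a)` → b = [8, 7, 4]
`a.append(17)` → a = [8, 7, 4, 17]
`print(a)` → prints [8, 7, 4, 17]
`print(b)` → prints [8, 7, 4]

Answer:
[8, 7, 4, 17]
[8, 7, 4]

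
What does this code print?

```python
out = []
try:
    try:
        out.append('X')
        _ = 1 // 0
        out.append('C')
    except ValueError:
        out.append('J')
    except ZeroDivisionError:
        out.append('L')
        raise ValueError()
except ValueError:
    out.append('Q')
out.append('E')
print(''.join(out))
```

Execution trace: 'X' (inner try body) → 'L' (inner except ZeroDivisionError) → 'Q' (outer except ValueError) → 'E' (after the try/except). Output: XLQE

Answer: XLQE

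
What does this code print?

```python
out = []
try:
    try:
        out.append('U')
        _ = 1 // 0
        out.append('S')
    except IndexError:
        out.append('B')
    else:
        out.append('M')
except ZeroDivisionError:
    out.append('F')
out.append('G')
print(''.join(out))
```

Execution trace: 'U' (inner try body) → 'F' (outer except ZeroDivisionError) → 'G' (after the try/except). Output: UFG

Answer: UFG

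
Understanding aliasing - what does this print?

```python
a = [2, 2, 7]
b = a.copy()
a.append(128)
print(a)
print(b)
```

Key concept: list.copy() creates independent copy.
Step by step:
`a = [2, 2, 7]` → a = [2, 2, 7]
`b = a.copy()` → b = [2, 2, 7]
`a.append(128)` → a = [2, 2, 7, 128]
`print(a)` → prints [2, 2, 7, 128]
`print(b)` → prints [2, 2, 7]

Answer:
[2, 2, 7, 128]
[2, 2, 7]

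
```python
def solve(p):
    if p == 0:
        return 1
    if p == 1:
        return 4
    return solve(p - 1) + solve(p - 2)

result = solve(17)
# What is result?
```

Build up from base cases: solve(0)=1, solve(1)=4, solve(2)=5, solve(3)=9, solve(4)=14, solve(5)=23, solve(6)=37, ..., solve(17)=7375

Answer: 7375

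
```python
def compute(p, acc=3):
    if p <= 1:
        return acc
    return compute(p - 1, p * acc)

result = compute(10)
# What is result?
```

Accumulator trace (n, acc): (10, 3) -> (9, 30) -> (8, 270) -> (7, 2160) -> (6, 15120) -> (5, 90720) -> (4, 453600) -> (3, 1814400) -> (2, 5443200) -> (1, 10886400) -> return 10886400

Answer: 10886400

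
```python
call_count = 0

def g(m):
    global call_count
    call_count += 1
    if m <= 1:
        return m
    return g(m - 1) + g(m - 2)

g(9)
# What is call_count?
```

Calls(m) = 1 + Calls(m-1) + Calls(m-2); Calls(0)=Calls(1)=1. For m=9 this gives 109.

Answer: 109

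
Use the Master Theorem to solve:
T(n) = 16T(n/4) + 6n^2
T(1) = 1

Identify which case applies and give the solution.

a=16, b=4, f(n)=6n^2. log_4(16) = 2. Since c=2 = 2, Case 2 applies: T(n) = Θ(n^log_b(a) · log n) = O(n^2 log n).

Answer: O(n^2 log n) - Case 2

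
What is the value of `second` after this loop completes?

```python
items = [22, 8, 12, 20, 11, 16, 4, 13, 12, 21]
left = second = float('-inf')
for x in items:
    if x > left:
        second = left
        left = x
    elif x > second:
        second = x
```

Second largest (with repeats) in [22, 8, 12, 20, 11, 16, 4, 13, 12, 21]
`second` takes the values: -inf → 8 → 12 → 20 → 21

Answer: 21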